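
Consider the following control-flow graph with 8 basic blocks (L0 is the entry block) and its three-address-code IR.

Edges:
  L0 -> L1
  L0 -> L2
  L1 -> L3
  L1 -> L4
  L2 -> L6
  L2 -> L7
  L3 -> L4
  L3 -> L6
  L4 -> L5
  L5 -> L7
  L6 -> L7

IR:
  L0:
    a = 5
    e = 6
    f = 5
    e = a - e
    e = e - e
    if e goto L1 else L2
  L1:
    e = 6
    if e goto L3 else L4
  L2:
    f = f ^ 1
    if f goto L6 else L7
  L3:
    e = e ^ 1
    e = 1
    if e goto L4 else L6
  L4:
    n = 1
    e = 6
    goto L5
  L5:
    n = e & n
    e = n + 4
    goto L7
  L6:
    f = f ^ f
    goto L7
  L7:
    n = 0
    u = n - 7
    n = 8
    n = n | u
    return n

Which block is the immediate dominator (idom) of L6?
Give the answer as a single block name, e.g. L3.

Answer: L0

Working:
idom tree: L1←L0 L2←L0 L3←L1 L4←L1 L5←L4 L6←L0 L7←L0
Dom∩ at merges:
  L4: preds {L1,L3}: {L0,L1} ∩ {L0,L1,L3} = {L0,L1}; idom=L1
  L6: preds {L2,L3}: {L0,L2} ∩ {L0,L1,L3} = {L0}; idom=L0
  L7: preds {L2,L5,L6}: {L0,L2} ∩ {L0,L1,L4,L5} ∩ {L0,L6} = {L0}; idom=L0

idom(L6) = L0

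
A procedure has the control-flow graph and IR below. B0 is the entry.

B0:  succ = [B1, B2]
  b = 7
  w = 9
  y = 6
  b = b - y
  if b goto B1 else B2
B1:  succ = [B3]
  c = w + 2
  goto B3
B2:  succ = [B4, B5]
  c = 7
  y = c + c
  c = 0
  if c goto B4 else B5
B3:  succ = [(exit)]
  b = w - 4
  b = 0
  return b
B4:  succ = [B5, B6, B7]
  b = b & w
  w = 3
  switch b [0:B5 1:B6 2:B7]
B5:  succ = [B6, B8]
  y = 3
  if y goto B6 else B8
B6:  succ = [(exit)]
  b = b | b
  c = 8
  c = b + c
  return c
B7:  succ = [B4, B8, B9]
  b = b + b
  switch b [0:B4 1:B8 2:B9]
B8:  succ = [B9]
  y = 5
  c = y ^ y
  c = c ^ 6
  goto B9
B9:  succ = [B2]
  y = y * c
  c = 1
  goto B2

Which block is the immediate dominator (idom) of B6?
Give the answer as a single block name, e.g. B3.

idom tree: B1←B0 B2←B0 B3←B1 B4←B2 B5←B2 B6←B2 B7←B4 B8←B2 B9←B2
Join-block Dom:
  B2: preds {B0,B9}: {B0} ∩ {B0,B2,B9} = {B0}; idom=B0
  B4: preds {B2,B7}: {B0,B2} ∩ {B0,B2,B4,B7} = {B0,B2}; idom=B2
  B5: preds {B2,B4}: {B0,B2} ∩ {B0,B2,B4} = {B0,B2}; idom=B2
  B6: preds {B4,B5}: {B0,B2,B4} ∩ {B0,B2,B5} = {B0,B2}; idom=B2
  B8: preds {B5,B7}: {B0,B2,B5} ∩ {B0,B2,B4,B7} = {B0,B2}; idom=B2
  B9: preds {B7,B8}: {B0,B2,B4,B7} ∩ {B0,B2,B8} = {B0,B2}; idom=B2

idom(B6) = B2

Answer: B2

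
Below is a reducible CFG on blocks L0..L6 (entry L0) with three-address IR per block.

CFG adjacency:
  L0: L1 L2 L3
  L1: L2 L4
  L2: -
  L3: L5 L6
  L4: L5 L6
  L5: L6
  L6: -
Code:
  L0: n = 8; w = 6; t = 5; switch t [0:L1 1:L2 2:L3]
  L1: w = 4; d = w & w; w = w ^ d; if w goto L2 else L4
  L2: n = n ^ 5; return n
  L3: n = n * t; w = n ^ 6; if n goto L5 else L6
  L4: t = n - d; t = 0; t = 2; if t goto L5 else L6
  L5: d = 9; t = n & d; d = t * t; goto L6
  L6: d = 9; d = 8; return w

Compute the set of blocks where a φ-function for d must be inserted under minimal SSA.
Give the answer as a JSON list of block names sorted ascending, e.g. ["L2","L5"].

idom tree: L1←L0 L2←L0 L3←L0 L4←L1 L5←L0 L6←L0
Dom∩ at merges:
  L2: preds {L0,L1}: {L0} ∩ {L0,L1} = {L0}; idom=L0
  L5: preds {L3,L4}: {L0,L3} ∩ {L0,L1,L4} = {L0}; idom=L0
  L6: preds {L3,L4,L5}: {L0,L3} ∩ {L0,L1,L4} ∩ {L0,L5} = {L0}; idom=L0

DF derivation:
  L2←L0: walk · to L0
  L2←L1: walk L1 to L0
  L5←L3: walk L3 to L0
  L5←L4: walk L4→L1 to L0
  L6←L3: walk L3 to L0
  L6←L4: walk L4→L1 to L0
  L6←L5: walk L5 to L0
  DF(L0)=∅
  DF(L1)={L2,L5,L6}
  DF(L2)=∅
  DF(L3)={L5,L6}
  DF(L4)={L5,L6}
  DF(L5)={L6}
  DF(L6)=∅

φ for d: defs {L1,L5,L6}
  DF⁺ = {L2,L5,L6}

Answer: ["L2", "L5", "L6"]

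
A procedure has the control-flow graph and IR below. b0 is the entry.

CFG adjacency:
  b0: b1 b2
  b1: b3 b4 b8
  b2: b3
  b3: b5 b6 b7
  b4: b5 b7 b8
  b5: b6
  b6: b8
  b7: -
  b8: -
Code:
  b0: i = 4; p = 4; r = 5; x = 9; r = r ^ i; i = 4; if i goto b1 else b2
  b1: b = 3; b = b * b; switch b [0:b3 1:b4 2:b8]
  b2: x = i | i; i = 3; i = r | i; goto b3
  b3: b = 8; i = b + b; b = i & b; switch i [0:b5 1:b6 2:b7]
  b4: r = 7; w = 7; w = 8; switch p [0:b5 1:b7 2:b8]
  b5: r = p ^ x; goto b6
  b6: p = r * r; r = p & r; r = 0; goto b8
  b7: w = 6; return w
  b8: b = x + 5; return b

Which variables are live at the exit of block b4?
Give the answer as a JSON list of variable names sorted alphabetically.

Answer: ["p", "x"]

Analysis:
def/use:
  b0: {i,p,r,x} / ∅
  b1: {b} / ∅
  b2: {i,x} / {i,r}
  b3: {b,i} / ∅
  b4: {r,w} / {p}
  b5: {r} / {p,x}
  b6: {p,r} / {r}
  b7: {w} / ∅
  b8: {b} / {x}

Live sets:
  b0 li=∅ lo={i,p,r,x}
  b1 li={p,r,x} lo={p,r,x}
  b2 li={i,p,r} lo={p,r,x}
  b3 li={p,r,x} lo={p,r,x}
  b4 li={p,x} lo={p,x}
  b5 li={p,x} lo={r,x}
  b6 li={r,x} lo={x}
  b7 li=∅ lo=∅
  b8 li={x} lo=∅

live-out(b4) = ["p", "x"]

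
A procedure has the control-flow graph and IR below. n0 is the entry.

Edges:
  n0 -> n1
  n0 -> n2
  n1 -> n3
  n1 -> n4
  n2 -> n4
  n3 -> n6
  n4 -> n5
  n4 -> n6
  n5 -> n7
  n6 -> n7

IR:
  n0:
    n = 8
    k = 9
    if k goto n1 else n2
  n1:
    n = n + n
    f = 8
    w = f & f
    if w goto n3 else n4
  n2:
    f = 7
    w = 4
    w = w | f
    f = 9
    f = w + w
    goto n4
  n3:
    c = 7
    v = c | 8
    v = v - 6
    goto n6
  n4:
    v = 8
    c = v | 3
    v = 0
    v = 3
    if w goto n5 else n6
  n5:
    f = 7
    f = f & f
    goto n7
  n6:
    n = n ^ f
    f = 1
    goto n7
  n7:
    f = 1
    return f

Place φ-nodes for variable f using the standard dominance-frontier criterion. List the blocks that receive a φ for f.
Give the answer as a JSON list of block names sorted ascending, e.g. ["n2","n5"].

Answer: ["n4", "n6", "n7"]

Working:
idom tree: n1←n0 n2←n0 n3←n1 n4←n0 n5←n4 n6←n0 n7←n0
Join-block Dom:
  n4: preds {n1,n2}: {n0,n1} ∩ {n0,n2} = {n0}; idom=n0
  n6: preds {n3,n4}: {n0,n1,n3} ∩ {n0,n4} = {n0}; idom=n0
  n7: preds {n5,n6}: {n0,n4,n5} ∩ {n0,n6} = {n0}; idom=n0

DF derivation:
  n4←n1: walk n1 to n0
  n4←n2: walk n2 to n0
  n6←n3: walk n3→n1 to n0
  n6←n4: walk n4 to n0
  n7←n5: walk n5→n4 to n0
  n7←n6: walk n6 to n0
  n0 → ∅
  n1 → {n4,n6}
  n2 → {n4}
  n3 → {n6}
  n4 → {n6,n7}
  n5 → {n7}
  n6 → {n7}
  n7 → ∅

φ for f: defs {n1,n2,n5,n6,n7}
  DF⁺ = {n4,n6,n7}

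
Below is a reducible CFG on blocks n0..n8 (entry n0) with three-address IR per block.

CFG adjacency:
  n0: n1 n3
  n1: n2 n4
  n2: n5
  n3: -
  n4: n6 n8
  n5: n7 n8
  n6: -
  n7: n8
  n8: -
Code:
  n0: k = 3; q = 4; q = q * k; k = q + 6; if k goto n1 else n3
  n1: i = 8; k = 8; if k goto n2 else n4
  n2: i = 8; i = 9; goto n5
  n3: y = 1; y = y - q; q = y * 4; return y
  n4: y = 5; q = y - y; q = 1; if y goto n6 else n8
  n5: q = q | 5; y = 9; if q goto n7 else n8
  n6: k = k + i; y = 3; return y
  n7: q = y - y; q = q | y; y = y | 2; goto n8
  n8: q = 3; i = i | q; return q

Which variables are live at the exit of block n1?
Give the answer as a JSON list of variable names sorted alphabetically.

Answer: ["i", "k", "q"]

Working:
Block summaries:
  n0 def {k,q} use ∅
  n1 def {i,k} use ∅
  n2 def {i} use ∅
  n3 def {q,y} use {q}
  n4 def {q,y} use ∅
  n5 def {q,y} use {q}
  n6 def {k,y} use {i,k}
  n7 def {q,y} use {y}
  n8 def {i,q} use {i}

Backward fixpoint:
  live n0: ∅→{q}
  live n1: {q}→{i,k,q}
  live n2: {q}→{i,q}
  live n3: {q}→∅
  live n4: {i,k}→{i,k}
  live n5: {i,q}→{i,y}
  live n6: {i,k}→∅
  live n7: {i,y}→{i}
  live n8: {i}→∅

live-out(n1) = ["i", "k", "q"]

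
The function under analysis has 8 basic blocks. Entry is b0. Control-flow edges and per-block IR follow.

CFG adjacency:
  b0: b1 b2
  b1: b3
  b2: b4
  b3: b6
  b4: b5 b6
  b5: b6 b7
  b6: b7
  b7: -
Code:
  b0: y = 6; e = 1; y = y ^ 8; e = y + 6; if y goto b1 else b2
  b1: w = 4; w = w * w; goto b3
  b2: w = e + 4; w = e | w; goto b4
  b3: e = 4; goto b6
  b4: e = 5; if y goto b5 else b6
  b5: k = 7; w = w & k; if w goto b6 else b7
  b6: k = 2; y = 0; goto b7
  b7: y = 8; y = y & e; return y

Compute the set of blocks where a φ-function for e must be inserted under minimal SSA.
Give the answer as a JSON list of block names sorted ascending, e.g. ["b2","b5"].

idom tree: b1←b0 b2←b0 b3←b1 b4←b2 b5←b4 b6←b0 b7←b0
Dom at joins:
  b6: preds {b3,b4,b5}: {b0,b1,b3} ∩ {b0,b2,b4} ∩ {b0,b2,b4,b5} = {b0}; idom=b0
  b7: preds {b5,b6}: {b0,b2,b4,b5} ∩ {b0,b6} = {b0}; idom=b0

Frontier:
  b6←b3: walk b3→b1 to b0
  b6←b4: walk b4→b2 to b0
  b6←b5: walk b5→b4→b2 to b0
  b7←b5: walk b5→b4→b2 to b0
  b7←b6: walk b6 to b0
  b0 → ∅
  b1 → {b6}
  b2 → {b6,b7}
  b3 → {b6}
  b4 → {b6,b7}
  b5 → {b6,b7}
  b6 → {b7}
  b7 → ∅

φ for e: defs {b0,b3,b4}
  DF⁺ = {b6,b7}

Answer: ["b6", "b7"]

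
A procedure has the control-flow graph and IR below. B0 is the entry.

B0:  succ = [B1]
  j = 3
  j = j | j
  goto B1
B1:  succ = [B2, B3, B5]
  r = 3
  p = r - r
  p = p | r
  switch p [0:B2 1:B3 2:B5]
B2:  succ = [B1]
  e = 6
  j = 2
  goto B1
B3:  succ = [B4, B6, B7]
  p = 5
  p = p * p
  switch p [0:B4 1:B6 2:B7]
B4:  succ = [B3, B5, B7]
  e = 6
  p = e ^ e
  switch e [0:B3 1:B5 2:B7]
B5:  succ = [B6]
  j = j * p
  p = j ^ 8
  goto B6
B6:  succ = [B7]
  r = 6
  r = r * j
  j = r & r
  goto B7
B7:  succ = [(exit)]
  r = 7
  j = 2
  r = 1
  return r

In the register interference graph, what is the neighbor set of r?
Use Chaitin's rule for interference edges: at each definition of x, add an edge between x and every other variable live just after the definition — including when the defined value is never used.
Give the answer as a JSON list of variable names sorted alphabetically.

Answer: ["j", "p"]

Derivation:
def/use:
  B0: def={j} ue=∅
  B1: def={p,r} ue=∅
  B2: def={e,j} ue=∅
  B3: def={p} ue=∅
  B4: def={e,p} ue=∅
  B5: def={j,p} ue={j,p}
  B6: def={j,r} ue={j}
  B7: def={j,r} ue=∅

Liveness:
  live B0: ∅→{j}
  live B1: {j}→{j,p}
  live B2: ∅→{j}
  live B3: {j}→{j}
  live B4: {j}→{j,p}
  live B5: {j,p}→{j}
  live B6: {j}→∅
  live B7: ∅→∅

Conflict graph:
  e — {j,p}
  j — {e,p,r}
  p — {e,j,r}
  r — {j,p}

N(r) = ["j", "p"]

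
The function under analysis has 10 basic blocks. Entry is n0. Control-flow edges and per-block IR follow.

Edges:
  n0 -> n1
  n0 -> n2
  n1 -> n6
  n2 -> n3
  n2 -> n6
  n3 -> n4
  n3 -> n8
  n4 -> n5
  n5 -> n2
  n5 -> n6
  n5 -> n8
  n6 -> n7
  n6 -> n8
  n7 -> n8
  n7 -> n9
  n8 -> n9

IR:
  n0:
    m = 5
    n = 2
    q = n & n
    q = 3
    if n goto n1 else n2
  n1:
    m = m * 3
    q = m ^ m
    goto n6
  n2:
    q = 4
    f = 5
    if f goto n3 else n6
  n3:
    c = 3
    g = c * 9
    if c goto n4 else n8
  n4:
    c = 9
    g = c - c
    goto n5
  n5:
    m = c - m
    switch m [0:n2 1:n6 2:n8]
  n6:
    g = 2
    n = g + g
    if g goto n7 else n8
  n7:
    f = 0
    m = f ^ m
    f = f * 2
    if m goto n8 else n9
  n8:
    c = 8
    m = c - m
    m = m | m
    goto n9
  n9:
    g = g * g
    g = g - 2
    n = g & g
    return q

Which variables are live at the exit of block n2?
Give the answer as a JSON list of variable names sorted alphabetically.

Per-block:
  n0 def {m,n,q} use ∅
  n1 def {m,q} use {m}
  n2 def {f,q} use ∅
  n3 def {c,g} use ∅
  n4 def {c,g} use ∅
  n5 def {m} use {c,m}
  n6 def {g,n} use ∅
  n7 def {f,m} use {m}
  n8 def {c,m} use {m}
  n9 def {g,n} use {g,q}

Live sets:
  live n0: ∅→{m}
  live n1: {m}→{m,q}
  live n2: {m}→{m,q}
  live n3: {m,q}→{g,m,q}
  live n4: {m,q}→{c,g,m,q}
  live n5: {c,g,m,q}→{g,m,q}
  live n6: {m,q}→{g,m,q}
  live n7: {g,m,q}→{g,m,q}
  live n8: {g,m,q}→{g,q}
  live n9: {g,q}→∅

live-out(n2) = ["m", "q"]

Answer: ["m", "q"]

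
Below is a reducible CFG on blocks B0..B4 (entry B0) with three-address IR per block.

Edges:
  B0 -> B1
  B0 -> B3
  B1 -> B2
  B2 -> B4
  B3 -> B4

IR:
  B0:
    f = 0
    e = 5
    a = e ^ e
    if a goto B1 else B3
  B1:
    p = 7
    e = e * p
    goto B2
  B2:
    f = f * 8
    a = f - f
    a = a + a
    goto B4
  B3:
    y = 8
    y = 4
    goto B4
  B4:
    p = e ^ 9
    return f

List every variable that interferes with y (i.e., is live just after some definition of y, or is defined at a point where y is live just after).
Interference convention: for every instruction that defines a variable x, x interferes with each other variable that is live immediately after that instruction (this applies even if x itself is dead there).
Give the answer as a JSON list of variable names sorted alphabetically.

def/use:
  B0: def={a,e,f} ue=∅
  B1: def={e,p} ue={e}
  B2: def={a,f} ue={f}
  B3: def={y} ue=∅
  B4: def={p} ue={e,f}

Backward fixpoint:
  B0: in=∅ out={e,f}
  B1: in={e,f} out={e,f}
  B2: in={e,f} out={e,f}
  B3: in={e,f} out={e,f}
  B4: in={e,f} out=∅

Interfere edges:
  a: {e,f}
  e: {a,f,p,y}
  f: {a,e,p,y}
  p: {e,f}
  y: {e,f}

N(y) = ["e", "f"]

Answer: ["e", "f"]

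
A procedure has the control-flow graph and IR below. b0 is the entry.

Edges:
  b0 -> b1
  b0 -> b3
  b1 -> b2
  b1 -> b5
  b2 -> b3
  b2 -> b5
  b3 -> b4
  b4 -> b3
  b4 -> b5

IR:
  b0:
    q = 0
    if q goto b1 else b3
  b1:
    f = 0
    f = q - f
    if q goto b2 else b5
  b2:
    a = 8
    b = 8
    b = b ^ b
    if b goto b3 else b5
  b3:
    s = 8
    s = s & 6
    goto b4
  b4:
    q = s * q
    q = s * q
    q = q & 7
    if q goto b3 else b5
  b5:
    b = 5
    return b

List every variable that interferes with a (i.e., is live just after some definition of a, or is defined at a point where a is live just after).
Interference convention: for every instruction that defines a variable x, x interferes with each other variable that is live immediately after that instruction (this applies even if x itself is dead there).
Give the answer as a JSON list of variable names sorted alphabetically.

Block summaries:
  b0: def={q} ue=∅
  b1: def={f} ue={q}
  b2: def={a,b} ue=∅
  b3: def={s} ue=∅
  b4: def={q} ue={q,s}
  b5: def={b} ue=∅

Live sets:
  live b0: ∅→{q}
  live b1: {q}→{q}
  live b2: {q}→{q}
  live b3: {q}→{q,s}
  live b4: {q,s}→{q}
  live b5: ∅→∅

Conflict graph:
  a↔{q}
  b↔{q}
  f↔{q}
  q↔{a,b,f,s}
  s↔{q}

N(a) = ["q"]

Answer: ["q"]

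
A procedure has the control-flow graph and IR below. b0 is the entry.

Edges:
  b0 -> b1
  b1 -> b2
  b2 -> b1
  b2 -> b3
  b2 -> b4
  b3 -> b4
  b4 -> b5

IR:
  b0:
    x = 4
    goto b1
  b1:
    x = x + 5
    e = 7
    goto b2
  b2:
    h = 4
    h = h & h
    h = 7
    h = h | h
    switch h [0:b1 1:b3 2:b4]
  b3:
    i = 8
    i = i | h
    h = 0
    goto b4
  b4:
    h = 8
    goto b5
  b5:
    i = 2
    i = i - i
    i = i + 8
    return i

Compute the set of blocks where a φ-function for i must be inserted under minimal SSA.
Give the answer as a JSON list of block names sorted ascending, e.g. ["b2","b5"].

idom tree: b1←b0 b2←b1 b3←b2 b4←b2 b5←b4
Dom at joins:
  b1: preds {b0,b2}: {b0} ∩ {b0,b1,b2} = {b0}; idom=b0
  b4: preds {b2,b3}: {b0,b1,b2} ∩ {b0,b1,b2,b3} = {b0,b1,b2}; idom=b2

DF derivation:
  b1←b0: walk · to b0
  b1←b2: walk b2→b1 to b0
  b4←b2: walk · to b2
  b4←b3: walk b3 to b2
  b0 → ∅
  b1 → {b1}
  b2 → {b1}
  b3 → {b4}
  b4 → ∅
  b5 → ∅

φ for i: defs {b3,b5}
  DF⁺ = {b4}

Answer: ["b4"]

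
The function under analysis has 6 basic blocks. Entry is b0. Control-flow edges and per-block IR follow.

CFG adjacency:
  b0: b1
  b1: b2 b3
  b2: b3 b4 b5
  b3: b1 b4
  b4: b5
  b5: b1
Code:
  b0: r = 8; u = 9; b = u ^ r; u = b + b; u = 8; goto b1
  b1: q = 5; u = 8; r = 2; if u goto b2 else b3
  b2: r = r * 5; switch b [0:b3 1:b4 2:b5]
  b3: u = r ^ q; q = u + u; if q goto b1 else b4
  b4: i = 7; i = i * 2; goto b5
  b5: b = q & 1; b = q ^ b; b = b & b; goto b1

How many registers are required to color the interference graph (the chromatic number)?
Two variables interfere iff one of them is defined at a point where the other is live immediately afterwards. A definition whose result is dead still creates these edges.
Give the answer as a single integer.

Answer: 4

Analysis:
def/use:
  b0: def={b,r,u} ue=∅
  b1: def={q,r,u} ue=∅
  b2: def={r} ue={b,r}
  b3: def={q,u} ue={q,r}
  b4: def={i} ue=∅
  b5: def={b} ue={q}

Backward fixpoint:
  b0 li=∅ lo={b}
  b1 li={b} lo={b,q,r}
  b2 li={b,q,r} lo={b,q,r}
  b3 li={b,q,r} lo={b,q}
  b4 li={q} lo={q}
  b5 li={q} lo={b}

Interfere edges:
  b↔{q,r,u}
  i↔{q}
  q↔{b,i,r,u}
  r↔{b,q,u}
  u↔{b,q,r}

Registers:
  {b,q,r,u} pairwise interfere (4-clique) ⇒ χ ≥ 4
  4-colouring: r0={q}  r1={b,i}  r2={r}  r3={u}
  χ = 4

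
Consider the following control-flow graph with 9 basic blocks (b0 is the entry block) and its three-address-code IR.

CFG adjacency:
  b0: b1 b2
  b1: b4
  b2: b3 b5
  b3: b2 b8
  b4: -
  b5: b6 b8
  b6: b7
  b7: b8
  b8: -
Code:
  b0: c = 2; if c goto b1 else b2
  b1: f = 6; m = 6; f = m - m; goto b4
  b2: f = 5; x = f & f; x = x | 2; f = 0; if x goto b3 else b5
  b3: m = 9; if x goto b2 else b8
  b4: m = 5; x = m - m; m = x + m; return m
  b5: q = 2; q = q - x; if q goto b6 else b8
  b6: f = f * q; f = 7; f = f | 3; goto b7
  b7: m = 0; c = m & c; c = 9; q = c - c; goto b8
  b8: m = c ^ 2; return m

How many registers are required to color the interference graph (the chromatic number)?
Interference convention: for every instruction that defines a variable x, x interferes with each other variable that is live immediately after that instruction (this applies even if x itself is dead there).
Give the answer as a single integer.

Answer: 4

Derivation:
Per-block:
  b0: {c} / ∅
  b1: {f,m} / ∅
  b2: {f,x} / ∅
  b3: {m} / {x}
  b4: {m,x} / ∅
  b5: {q} / {x}
  b6: {f} / {f,q}
  b7: {c,m,q} / {c}
  b8: {m} / {c}

Backward fixpoint:
  b0 li=∅ lo={c}
  b1 li=∅ lo=∅
  b2 li={c} lo={c,f,x}
  b3 li={c,x} lo={c}
  b4 li=∅ lo=∅
  b5 li={c,f,x} lo={c,f,q}
  b6 li={c,f,q} lo={c}
  b7 li={c} lo={c}
  b8 li={c} lo=∅

Interfere edges:
  c↔{f,m,q,x}
  f↔{c,q,x}
  m↔{c,x}
  q↔{c,f,x}
  x↔{c,f,m,q}

Chromatic number:
  lower bound: {c,f,q,x} mutually conflict ⇒ χ ≥ 4
  assign c→R0 f→R2 m→R2 q→R3 x→R1 — no edge inside a register ⇒ χ ≤ 4
  χ = 4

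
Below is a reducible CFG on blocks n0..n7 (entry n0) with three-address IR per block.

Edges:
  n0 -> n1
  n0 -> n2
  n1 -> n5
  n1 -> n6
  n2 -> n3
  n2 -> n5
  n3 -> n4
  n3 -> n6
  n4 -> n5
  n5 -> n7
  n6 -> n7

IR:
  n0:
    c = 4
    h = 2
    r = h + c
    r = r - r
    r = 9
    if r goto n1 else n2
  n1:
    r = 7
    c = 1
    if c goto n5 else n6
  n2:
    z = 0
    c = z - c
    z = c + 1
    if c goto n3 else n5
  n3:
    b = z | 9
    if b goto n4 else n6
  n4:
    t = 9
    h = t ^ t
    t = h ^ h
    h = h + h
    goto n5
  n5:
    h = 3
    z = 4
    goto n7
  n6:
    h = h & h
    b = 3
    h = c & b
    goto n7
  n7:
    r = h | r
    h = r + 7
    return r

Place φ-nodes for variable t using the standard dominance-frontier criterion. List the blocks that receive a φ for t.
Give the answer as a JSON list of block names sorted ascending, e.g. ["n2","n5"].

idom tree: n1←n0 n2←n0 n3←n2 n4←n3 n5←n0 n6←n0 n7←n0
Dom∩ at merges:
  n5: preds {n1,n2,n4}: {n0,n1} ∩ {n0,n2} ∩ {n0,n2,n3,n4} = {n0}; idom=n0
  n6: preds {n1,n3}: {n0,n1} ∩ {n0,n2,n3} = {n0}; idom=n0
  n7: preds {n5,n6}: {n0,n5} ∩ {n0,n6} = {n0}; idom=n0

DF derivation:
  n5←n1: walk n1 to n0
  n5←n2: walk n2 to n0
  n5←n4: walk n4→n3→n2 to n0
  n6←n1: walk n1 to n0
  n6←n3: walk n3→n2 to n0
  n7←n5: walk n5 to n0
  n7←n6: walk n6 to n0
  n0 → ∅
  n1 → {n5,n6}
  n2 → {n5,n6}
  n3 → {n5,n6}
  n4 → {n5}
  n5 → {n7}
  n6 → {n7}
  n7 → ∅

φ for t: defs {n4}
  DF⁺ = {n5,n7}

Answer: ["n5", "n7"]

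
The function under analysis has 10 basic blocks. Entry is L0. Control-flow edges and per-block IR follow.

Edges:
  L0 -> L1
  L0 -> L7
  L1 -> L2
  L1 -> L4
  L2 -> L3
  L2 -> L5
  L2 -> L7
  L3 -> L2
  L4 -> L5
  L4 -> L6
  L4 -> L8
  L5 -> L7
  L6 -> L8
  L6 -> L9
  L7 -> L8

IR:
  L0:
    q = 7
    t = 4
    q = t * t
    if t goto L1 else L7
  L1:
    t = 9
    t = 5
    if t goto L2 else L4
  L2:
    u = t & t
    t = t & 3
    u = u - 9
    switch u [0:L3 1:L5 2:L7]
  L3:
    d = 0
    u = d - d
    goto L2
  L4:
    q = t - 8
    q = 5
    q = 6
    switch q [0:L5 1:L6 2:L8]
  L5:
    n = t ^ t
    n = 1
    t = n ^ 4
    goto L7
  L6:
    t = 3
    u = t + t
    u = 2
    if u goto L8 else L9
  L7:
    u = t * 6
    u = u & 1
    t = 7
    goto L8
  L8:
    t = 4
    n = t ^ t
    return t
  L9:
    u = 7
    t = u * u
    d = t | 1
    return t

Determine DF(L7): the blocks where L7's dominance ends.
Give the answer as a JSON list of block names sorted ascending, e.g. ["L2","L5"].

Answer: ["L8"]

Working:
idom tree: L1←L0 L2←L1 L3←L2 L4←L1 L5←L1 L6←L4 L7←L0 L8←L0 L9←L6
Dom∩ at merges:
  L2: preds {L1,L3}: {L0,L1} ∩ {L0,L1,L2,L3} = {L0,L1}; idom=L1
  L5: preds {L2,L4}: {L0,L1,L2} ∩ {L0,L1,L4} = {L0,L1}; idom=L1
  L7: preds {L0,L2,L5}: {L0} ∩ {L0,L1,L2} ∩ {L0,L1,L5} = {L0}; idom=L0
  L8: preds {L4,L6,L7}: {L0,L1,L4} ∩ {L0,L1,L4,L6} ∩ {L0,L7} = {L0}; idom=L0

Frontier:
  join L2 pred L1: · stop@L1
  join L2 pred L3: L3→L2 stop@L1
  join L5 pred L2: L2 stop@L1
  join L5 pred L4: L4 stop@L1
  join L7 pred L0: · stop@L0
  join L7 pred L2: L2→L1 stop@L0
  join L7 pred L5: L5→L1 stop@L0
  join L8 pred L4: L4→L1 stop@L0
  join L8 pred L6: L6→L4→L1 stop@L0
  join L8 pred L7: L7 stop@L0
  L0: DF=∅
  L1: DF={L7,L8}
  L2: DF={L2,L5,L7}
  L3: DF={L2}
  L4: DF={L5,L8}
  L5: DF={L7}
  L6: DF={L8}
  L7: DF={L8}
  L8: DF=∅
  L9: DF=∅

DF(L7) = ["L8"]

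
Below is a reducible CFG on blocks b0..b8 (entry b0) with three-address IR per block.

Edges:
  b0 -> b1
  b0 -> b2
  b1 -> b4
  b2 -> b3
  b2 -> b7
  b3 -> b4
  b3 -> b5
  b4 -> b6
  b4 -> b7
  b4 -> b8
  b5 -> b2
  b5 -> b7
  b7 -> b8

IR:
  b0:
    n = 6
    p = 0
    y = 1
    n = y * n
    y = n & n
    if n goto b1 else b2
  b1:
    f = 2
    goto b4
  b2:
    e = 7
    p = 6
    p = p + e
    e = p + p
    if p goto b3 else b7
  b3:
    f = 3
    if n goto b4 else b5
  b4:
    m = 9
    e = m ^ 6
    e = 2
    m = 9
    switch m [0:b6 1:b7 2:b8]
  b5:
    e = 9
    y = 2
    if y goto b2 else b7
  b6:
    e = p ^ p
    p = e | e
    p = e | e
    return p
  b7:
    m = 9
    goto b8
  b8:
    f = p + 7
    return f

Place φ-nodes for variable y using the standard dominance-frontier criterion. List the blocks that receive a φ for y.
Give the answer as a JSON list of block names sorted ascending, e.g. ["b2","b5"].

Answer: ["b2", "b4", "b7", "b8"]

Analysis:
idom tree: b1←b0 b2←b0 b3←b2 b4←b0 b5←b3 b6←b4 b7←b0 b8←b0
Dom at joins:
  b2: preds {b0,b5}: {b0} ∩ {b0,b2,b3,b5} = {b0}; idom=b0
  b4: preds {b1,b3}: {b0,b1} ∩ {b0,b2,b3} = {b0}; idom=b0
  b7: preds {b2,b4,b5}: {b0,b2} ∩ {b0,b4} ∩ {b0,b2,b3,b5} = {b0}; idom=b0
  b8: preds {b4,b7}: {b0,b4} ∩ {b0,b7} = {b0}; idom=b0

DF derivation:
  join b2 pred b0: · stop@b0
  join b2 pred b5: b5→b3→b2 stop@b0
  join b4 pred b1: b1 stop@b0
  join b4 pred b3: b3→b2 stop@b0
  join b7 pred b2: b2 stop@b0
  join b7 pred b4: b4 stop@b0
  join b7 pred b5: b5→b3→b2 stop@b0
  join b8 pred b4: b4 stop@b0
  join b8 pred b7: b7 stop@b0
  DF(b0)=∅
  DF(b1)={b4}
  DF(b2)={b2,b4,b7}
  DF(b3)={b2,b4,b7}
  DF(b4)={b7,b8}
  DF(b5)={b2,b7}
  DF(b6)=∅
  DF(b7)={b8}
  DF(b8)=∅

φ for y: defs {b0,b5}
  DF⁺ = {b2,b4,b7,b8}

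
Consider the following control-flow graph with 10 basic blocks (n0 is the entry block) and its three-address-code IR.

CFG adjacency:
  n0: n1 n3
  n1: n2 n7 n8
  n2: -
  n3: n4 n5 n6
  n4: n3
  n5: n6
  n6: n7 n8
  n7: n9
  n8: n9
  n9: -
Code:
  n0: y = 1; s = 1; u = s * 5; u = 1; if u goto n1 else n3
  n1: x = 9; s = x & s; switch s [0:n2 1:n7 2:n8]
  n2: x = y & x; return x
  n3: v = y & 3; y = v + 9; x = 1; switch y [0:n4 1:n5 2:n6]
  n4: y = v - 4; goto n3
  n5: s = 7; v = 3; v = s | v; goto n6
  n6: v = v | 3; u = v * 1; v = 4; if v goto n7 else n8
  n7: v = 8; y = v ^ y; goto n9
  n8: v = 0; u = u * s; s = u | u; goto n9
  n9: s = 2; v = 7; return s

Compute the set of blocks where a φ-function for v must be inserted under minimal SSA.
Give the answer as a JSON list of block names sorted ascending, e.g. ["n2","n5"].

idom tree: n1←n0 n2←n1 n3←n0 n4←n3 n5←n3 n6←n3 n7←n0 n8←n0 n9←n0
Dom∩ at merges:
  n3: preds {n0,n4}: {n0} ∩ {n0,n3,n4} = {n0}; idom=n0
  n6: preds {n3,n5}: {n0,n3} ∩ {n0,n3,n5} = {n0,n3}; idom=n3
  n7: preds {n1,n6}: {n0,n1} ∩ {n0,n3,n6} = {n0}; idom=n0
  n8: preds {n1,n6}: {n0,n1} ∩ {n0,n3,n6} = {n0}; idom=n0
  n9: preds {n7,n8}: {n0,n7} ∩ {n0,n8} = {n0}; idom=n0

DF derivation:
  join n3 pred n0: · stop@n0
  join n3 pred n4: n4→n3 stop@n0
  join n6 pred n3: · stop@n3
  join n6 pred n5: n5 stop@n3
  join n7 pred n1: n1 stop@n0
  join n7 pred n6: n6→n3 stop@n0
  join n8 pred n1: n1 stop@n0
  join n8 pred n6: n6→n3 stop@n0
  join n9 pred n7: n7 stop@n0
  join n9 pred n8: n8 stop@n0
  DF(n0)=∅
  DF(n1)={n7,n8}
  DF(n2)=∅
  DF(n3)={n3,n7,n8}
  DF(n4)={n3}
  DF(n5)={n6}
  DF(n6)={n7,n8}
  DF(n7)={n9}
  DF(n8)={n9}
  DF(n9)=∅

φ for v: defs {n3,n5,n6,n7,n8,n9}
  DF⁺ = {n3,n6,n7,n8,n9}

Answer: ["n3", "n6", "n7", "n8", "n9"]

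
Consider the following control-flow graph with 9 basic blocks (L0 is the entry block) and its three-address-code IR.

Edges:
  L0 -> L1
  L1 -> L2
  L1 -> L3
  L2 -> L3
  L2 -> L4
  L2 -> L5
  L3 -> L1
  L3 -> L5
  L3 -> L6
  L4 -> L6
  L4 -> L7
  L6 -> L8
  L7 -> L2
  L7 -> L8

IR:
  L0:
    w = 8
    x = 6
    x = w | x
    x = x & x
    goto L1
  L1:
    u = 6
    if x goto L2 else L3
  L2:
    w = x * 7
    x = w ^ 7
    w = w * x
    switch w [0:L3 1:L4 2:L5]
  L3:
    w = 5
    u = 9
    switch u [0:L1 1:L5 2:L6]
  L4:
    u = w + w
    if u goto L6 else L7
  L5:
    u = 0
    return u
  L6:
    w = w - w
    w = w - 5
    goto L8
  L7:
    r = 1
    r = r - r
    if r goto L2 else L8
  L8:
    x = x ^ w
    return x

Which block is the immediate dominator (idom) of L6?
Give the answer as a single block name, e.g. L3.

Answer: L1

Working:
idom tree: L1←L0 L2←L1 L3←L1 L4←L2 L5←L1 L6←L1 L7←L4 L8←L1
Join-block Dom:
  L1: preds {L0,L3}: {L0} ∩ {L0,L1,L3} = {L0}; idom=L0
  L2: preds {L1,L7}: {L0,L1} ∩ {L0,L1,L2,L4,L7} = {L0,L1}; idom=L1
  L3: preds {L1,L2}: {L0,L1} ∩ {L0,L1,L2} = {L0,L1}; idom=L1
  L5: preds {L2,L3}: {L0,L1,L2} ∩ {L0,L1,L3} = {L0,L1}; idom=L1
  L6: preds {L3,L4}: {L0,L1,L3} ∩ {L0,L1,L2,L4} = {L0,L1}; idom=L1
  L8: preds {L6,L7}: {L0,L1,L6} ∩ {L0,L1,L2,L4,L7} = {L0,L1}; idom=L1

idom(L6) = L1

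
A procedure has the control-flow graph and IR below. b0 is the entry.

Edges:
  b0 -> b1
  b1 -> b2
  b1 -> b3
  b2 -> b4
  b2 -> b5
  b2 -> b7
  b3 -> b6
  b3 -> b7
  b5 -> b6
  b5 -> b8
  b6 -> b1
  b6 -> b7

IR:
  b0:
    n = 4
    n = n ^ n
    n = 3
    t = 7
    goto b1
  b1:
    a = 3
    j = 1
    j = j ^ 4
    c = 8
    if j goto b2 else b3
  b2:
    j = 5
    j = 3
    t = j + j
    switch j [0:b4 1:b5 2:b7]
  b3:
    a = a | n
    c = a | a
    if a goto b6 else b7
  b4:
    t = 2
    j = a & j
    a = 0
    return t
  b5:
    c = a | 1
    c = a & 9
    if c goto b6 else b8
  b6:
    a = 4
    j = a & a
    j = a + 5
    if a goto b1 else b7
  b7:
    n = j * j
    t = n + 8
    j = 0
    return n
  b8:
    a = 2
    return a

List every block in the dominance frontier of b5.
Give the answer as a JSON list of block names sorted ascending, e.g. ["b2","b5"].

Answer: ["b6"]

Derivation:
idom tree: b1←b0 b2←b1 b3←b1 b4←b2 b5←b2 b6←b1 b7←b1 b8←b5
Dom at joins:
  b1: preds {b0,b6}: {b0} ∩ {b0,b1,b6} = {b0}; idom=b0
  b6: preds {b3,b5}: {b0,b1,b3} ∩ {b0,b1,b2,b5} = {b0,b1}; idom=b1
  b7: preds {b2,b3,b6}: {b0,b1,b2} ∩ {b0,b1,b3} ∩ {b0,b1,b6} = {b0,b1}; idom=b1

Frontier:
  join b1 pred b0: · stop@b0
  join b1 pred b6: b6→b1 stop@b0
  join b6 pred b3: b3 stop@b1
  join b6 pred b5: b5→b2 stop@b1
  join b7 pred b2: b2 stop@b1
  join b7 pred b3: b3 stop@b1
  join b7 pred b6: b6 stop@b1
  b0: DF=∅
  b1: DF={b1}
  b2: DF={b6,b7}
  b3: DF={b6,b7}
  b4: DF=∅
  b5: DF={b6}
  b6: DF={b1,b7}
  b7: DF=∅
  b8: DF=∅

DF(b5) = ["b6"]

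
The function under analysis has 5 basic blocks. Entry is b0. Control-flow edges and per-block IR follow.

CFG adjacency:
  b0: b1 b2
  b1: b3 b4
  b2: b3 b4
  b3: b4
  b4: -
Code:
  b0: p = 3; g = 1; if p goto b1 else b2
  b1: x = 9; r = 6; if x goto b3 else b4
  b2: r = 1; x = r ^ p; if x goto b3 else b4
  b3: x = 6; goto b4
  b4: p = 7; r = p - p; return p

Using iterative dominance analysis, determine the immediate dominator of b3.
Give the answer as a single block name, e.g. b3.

idom tree: b1←b0 b2←b0 b3←b0 b4←b0
Dom at joins:
  b3: preds {b1,b2}: {b0,b1} ∩ {b0,b2} = {b0}; idom=b0
  b4: preds {b1,b2,b3}: {b0,b1} ∩ {b0,b2} ∩ {b0,b3} = {b0}; idom=b0

idom(b3) = b0

Answer: b0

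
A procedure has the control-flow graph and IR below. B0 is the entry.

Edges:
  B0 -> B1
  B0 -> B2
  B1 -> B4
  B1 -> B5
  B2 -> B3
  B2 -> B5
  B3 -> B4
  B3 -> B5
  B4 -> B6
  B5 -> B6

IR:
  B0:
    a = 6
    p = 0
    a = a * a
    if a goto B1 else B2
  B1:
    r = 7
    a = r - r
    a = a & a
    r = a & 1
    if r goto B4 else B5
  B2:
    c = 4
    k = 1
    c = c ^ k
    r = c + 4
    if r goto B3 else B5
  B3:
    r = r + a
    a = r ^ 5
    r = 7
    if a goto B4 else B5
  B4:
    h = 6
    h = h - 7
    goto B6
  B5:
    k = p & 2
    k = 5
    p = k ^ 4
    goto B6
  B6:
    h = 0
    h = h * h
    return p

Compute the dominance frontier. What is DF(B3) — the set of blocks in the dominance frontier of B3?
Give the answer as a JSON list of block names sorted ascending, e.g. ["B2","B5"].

Answer: ["B4", "B5"]

Working:
idom tree: B1←B0 B2←B0 B3←B2 B4←B0 B5←B0 B6←B0
Join-block Dom:
  B4: preds {B1,B3}: {B0,B1} ∩ {B0,B2,B3} = {B0}; idom=B0
  B5: preds {B1,B2,B3}: {B0,B1} ∩ {B0,B2} ∩ {B0,B2,B3} = {B0}; idom=B0
  B6: preds {B4,B5}: {B0,B4} ∩ {B0,B5} = {B0}; idom=B0

DF walk-up:
  B4←B1: walk B1 to B0
  B4←B3: walk B3→B2 to B0
  B5←B1: walk B1 to B0
  B5←B2: walk B2 to B0
  B5←B3: walk B3→B2 to B0
  B6←B4: walk B4 to B0
  B6←B5: walk B5 to B0
  B0: DF=∅
  B1: DF={B4,B5}
  B2: DF={B4,B5}
  B3: DF={B4,B5}
  B4: DF={B6}
  B5: DF={B6}
  B6: DF=∅

DF(B3) = ["B4", "B5"]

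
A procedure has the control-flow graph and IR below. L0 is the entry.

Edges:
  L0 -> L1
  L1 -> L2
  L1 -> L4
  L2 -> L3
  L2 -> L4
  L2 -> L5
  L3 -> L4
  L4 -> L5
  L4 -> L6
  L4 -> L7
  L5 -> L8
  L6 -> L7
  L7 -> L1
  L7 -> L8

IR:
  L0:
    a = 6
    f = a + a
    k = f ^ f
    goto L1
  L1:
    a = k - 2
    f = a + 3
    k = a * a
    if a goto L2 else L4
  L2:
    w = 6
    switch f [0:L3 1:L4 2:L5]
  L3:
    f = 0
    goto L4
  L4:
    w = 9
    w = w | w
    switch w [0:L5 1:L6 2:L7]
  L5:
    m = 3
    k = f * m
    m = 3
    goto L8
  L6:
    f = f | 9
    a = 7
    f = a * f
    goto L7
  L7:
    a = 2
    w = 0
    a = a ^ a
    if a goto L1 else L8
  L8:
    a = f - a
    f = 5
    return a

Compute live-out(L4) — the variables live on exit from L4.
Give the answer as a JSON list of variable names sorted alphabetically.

Answer: ["a", "f", "k"]

Derivation:
Block summaries:
  L0: def={a,f,k} ue=∅
  L1: def={a,f,k} ue={k}
  L2: def={w} ue={f}
  L3: def={f} ue=∅
  L4: def={w} ue=∅
  L5: def={k,m} ue={f}
  L6: def={a,f} ue={f}
  L7: def={a,w} ue=∅
  L8: def={a,f} ue={a,f}

Live sets:
  L0: in=∅ out={k}
  L1: in={k} out={a,f,k}
  L2: in={a,f,k} out={a,f,k}
  L3: in={a,k} out={a,f,k}
  L4: in={a,f,k} out={a,f,k}
  L5: in={a,f} out={a,f}
  L6: in={f,k} out={f,k}
  L7: in={f,k} out={a,f,k}
  L8: in={a,f} out=∅

live-out(L4) = ["a", "f", "k"]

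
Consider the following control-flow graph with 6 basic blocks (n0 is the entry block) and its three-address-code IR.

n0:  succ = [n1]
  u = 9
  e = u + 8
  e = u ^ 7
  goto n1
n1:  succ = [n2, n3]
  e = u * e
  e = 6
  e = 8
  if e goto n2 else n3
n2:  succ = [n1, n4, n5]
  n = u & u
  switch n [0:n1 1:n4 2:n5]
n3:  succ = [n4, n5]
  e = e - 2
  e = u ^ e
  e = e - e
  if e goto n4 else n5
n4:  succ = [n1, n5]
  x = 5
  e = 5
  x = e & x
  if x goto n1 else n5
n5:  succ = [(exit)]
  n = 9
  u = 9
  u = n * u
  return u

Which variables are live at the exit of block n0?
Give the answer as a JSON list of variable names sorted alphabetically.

Answer: ["e", "u"]

Analysis:
Per-block:
  n0 def {e,u} use ∅
  n1 def {e} use {e,u}
  n2 def {n} use {u}
  n3 def {e} use {e,u}
  n4 def {e,x} use ∅
  n5 def {n,u} use ∅

Liveness:
  live n0: ∅→{e,u}
  live n1: {e,u}→{e,u}
  live n2: {e,u}→{e,u}
  live n3: {e,u}→{u}
  live n4: {u}→{e,u}
  live n5: ∅→∅

live-out(n0) = ["e", "u"]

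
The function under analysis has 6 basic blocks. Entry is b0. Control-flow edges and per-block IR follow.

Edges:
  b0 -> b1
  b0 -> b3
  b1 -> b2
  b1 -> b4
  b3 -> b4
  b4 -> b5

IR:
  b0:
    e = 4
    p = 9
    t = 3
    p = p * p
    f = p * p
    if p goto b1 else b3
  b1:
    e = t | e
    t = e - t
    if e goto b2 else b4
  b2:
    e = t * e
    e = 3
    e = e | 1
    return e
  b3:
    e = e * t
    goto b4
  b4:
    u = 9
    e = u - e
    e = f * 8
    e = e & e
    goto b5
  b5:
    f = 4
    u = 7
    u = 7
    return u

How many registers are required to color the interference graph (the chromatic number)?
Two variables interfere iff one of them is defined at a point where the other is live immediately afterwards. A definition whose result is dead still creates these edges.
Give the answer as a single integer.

Answer: 4

Working:
Per-block:
  b0: {e,f,p,t} / ∅
  b1: {e,t} / {e,t}
  b2: {e} / {e,t}
  b3: {e} / {e,t}
  b4: {e,u} / {e,f}
  b5: {f,u} / ∅

Live sets:
  b0: in=∅ out={e,f,t}
  b1: in={e,f,t} out={e,f,t}
  b2: in={e,t} out=∅
  b3: in={e,f,t} out={e,f}
  b4: in={e,f} out=∅
  b5: in=∅ out=∅

Conflict graph:
  e — {f,p,t,u}
  f — {e,p,t,u}
  p — {e,f,t}
  t — {e,f,p}
  u — {e,f}

Chromatic number:
  lower bound: {e,f,p,t} mutually conflict ⇒ χ ≥ 4
  4-colouring: r0={e}  r1={f}  r2={p,u}  r3={t}
  χ = 4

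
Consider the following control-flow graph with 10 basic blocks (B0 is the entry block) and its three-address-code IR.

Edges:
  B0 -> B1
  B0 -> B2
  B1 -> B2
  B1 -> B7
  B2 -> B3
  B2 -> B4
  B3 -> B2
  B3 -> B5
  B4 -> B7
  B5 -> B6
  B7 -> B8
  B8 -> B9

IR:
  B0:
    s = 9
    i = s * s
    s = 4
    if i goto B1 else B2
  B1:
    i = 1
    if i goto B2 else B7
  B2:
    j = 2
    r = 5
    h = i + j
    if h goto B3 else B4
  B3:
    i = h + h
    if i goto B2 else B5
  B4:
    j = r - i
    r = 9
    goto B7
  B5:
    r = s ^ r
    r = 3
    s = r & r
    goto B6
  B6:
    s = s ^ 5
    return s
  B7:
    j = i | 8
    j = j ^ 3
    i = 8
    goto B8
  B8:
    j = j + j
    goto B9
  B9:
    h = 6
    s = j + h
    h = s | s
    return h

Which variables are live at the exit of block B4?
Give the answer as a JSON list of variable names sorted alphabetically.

def/use:
  B0: {i,s} / ∅
  B1: {i} / ∅
  B2: {h,j,r} / {i}
  B3: {i} / {h}
  B4: {j,r} / {i,r}
  B5: {r,s} / {r,s}
  B6: {s} / {s}
  B7: {i,j} / {i}
  B8: {j} / {j}
  B9: {h,s} / {j}

Backward fixpoint:
  live B0: ∅→{i,s}
  live B1: {s}→{i,s}
  live B2: {i,s}→{h,i,r,s}
  live B3: {h,r,s}→{i,r,s}
  live B4: {i,r}→{i}
  live B5: {r,s}→{s}
  live B6: {s}→∅
  live B7: {i}→{j}
  live B8: {j}→{j}
  live B9: {j}→∅

live-out(B4) = ["i"]

Answer: ["i"]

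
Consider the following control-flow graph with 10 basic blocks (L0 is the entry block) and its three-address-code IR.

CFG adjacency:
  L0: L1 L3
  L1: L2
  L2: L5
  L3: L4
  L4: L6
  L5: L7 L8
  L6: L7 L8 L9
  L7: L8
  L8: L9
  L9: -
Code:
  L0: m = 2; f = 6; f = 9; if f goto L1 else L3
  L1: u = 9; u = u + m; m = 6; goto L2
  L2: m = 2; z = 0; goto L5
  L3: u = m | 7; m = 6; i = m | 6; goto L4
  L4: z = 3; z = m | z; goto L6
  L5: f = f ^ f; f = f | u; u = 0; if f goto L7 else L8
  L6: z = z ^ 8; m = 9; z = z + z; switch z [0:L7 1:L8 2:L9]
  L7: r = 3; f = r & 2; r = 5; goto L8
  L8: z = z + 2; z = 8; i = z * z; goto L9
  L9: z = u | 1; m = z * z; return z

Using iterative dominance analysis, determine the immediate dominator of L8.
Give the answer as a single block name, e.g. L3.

idom tree: L1←L0 L2←L1 L3←L0 L4←L3 L5←L2 L6←L4 L7←L0 L8←L0 L9←L0
Dom at joins:
  L7: preds {L5,L6}: {L0,L1,L2,L5} ∩ {L0,L3,L4,L6} = {L0}; idom=L0
  L8: preds {L5,L6,L7}: {L0,L1,L2,L5} ∩ {L0,L3,L4,L6} ∩ {L0,L7} = {L0}; idom=L0
  L9: preds {L6,L8}: {L0,L3,L4,L6} ∩ {L0,L8} = {L0}; idom=L0

idom(L8) = L0

Answer: L0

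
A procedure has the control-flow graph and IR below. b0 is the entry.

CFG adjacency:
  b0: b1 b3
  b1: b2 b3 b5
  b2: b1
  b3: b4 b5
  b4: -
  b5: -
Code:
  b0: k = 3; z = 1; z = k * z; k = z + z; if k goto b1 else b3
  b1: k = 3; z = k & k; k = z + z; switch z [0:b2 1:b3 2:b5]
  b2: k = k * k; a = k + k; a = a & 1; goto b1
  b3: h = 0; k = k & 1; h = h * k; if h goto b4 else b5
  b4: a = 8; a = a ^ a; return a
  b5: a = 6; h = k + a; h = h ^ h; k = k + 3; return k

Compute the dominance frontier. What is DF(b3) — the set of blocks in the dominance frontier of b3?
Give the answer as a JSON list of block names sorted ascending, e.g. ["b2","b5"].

idom tree: b1←b0 b2←b1 b3←b0 b4←b3 b5←b0
Join-block Dom:
  b1: preds {b0,b2}: {b0} ∩ {b0,b1,b2} = {b0}; idom=b0
  b3: preds {b0,b1}: {b0} ∩ {b0,b1} = {b0}; idom=b0
  b5: preds {b1,b3}: {b0,b1} ∩ {b0,b3} = {b0}; idom=b0

DF walk-up:
  join b1 pred b0: · stop@b0
  join b1 pred b2: b2→b1 stop@b0
  join b3 pred b0: · stop@b0
  join b3 pred b1: b1 stop@b0
  join b5 pred b1: b1 stop@b0
  join b5 pred b3: b3 stop@b0
  DF(b0)=∅
  DF(b1)={b1,b3,b5}
  DF(b2)={b1}
  DF(b3)={b5}
  DF(b4)=∅
  DF(b5)=∅

DF(b3) = ["b5"]

Answer: ["b5"]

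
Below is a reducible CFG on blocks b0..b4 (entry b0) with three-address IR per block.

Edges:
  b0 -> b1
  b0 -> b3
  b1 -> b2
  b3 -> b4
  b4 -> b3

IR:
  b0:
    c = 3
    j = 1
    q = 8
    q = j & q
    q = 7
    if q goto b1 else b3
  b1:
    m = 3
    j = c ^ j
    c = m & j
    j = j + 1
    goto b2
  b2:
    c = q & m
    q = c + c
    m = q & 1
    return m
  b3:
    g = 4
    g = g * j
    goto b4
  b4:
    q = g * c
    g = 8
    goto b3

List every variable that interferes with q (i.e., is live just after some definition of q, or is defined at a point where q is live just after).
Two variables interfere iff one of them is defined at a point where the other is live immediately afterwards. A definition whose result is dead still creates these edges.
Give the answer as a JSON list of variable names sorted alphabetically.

Block summaries:
  b0: def={c,j,q} ue=∅
  b1: def={c,j,m} ue={c,j}
  b2: def={c,m,q} ue={m,q}
  b3: def={g} ue={j}
  b4: def={g,q} ue={c,g}

Backward fixpoint:
  b0: in=∅ out={c,j,q}
  b1: in={c,j,q} out={m,q}
  b2: in={m,q} out=∅
  b3: in={c,j} out={c,g,j}
  b4: in={c,g,j} out={c,j}

Conflict graph:
  c: {g,j,m,q}
  g: {c,j}
  j: {c,g,m,q}
  m: {c,j,q}
  q: {c,j,m}

N(q) = ["c", "j", "m"]

Answer: ["c", "j", "m"]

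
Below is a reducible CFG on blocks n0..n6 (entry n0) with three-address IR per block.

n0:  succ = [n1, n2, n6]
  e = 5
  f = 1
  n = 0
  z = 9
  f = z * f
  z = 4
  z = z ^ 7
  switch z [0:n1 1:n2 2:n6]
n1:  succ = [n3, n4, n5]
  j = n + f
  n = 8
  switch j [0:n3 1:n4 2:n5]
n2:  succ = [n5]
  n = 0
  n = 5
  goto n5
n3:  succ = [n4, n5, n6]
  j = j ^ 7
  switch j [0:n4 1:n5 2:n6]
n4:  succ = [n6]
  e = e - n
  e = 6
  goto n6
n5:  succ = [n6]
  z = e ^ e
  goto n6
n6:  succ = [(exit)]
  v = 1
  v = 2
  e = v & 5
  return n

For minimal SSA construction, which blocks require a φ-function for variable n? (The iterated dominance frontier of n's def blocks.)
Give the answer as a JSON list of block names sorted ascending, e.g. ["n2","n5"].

Answer: ["n5", "n6"]

Analysis:
idom tree: n1←n0 n2←n0 n3←n1 n4←n1 n5←n0 n6←n0
Join-block Dom:
  n4: preds {n1,n3}: {n0,n1} ∩ {n0,n1,n3} = {n0,n1}; idom=n1
  n5: preds {n1,n2,n3}: {n0,n1} ∩ {n0,n2} ∩ {n0,n1,n3} = {n0}; idom=n0
  n6: preds {n0,n3,n4,n5}: {n0} ∩ {n0,n1,n3} ∩ {n0,n1,n4} ∩ {n0,n5} = {n0}; idom=n0

DF walk-up:
  n4←n1: walk · to n1
  n4←n3: walk n3 to n1
  n5←n1: walk n1 to n0
  n5←n2: walk n2 to n0
  n5←n3: walk n3→n1 to n0
  n6←n0: walk · to n0
  n6←n3: walk n3→n1 to n0
  n6←n4: walk n4→n1 to n0
  n6←n5: walk n5 to n0
  DF(n0)=∅
  DF(n1)={n5,n6}
  DF(n2)={n5}
  DF(n3)={n4,n5,n6}
  DF(n4)={n6}
  DF(n5)={n6}
  DF(n6)=∅

φ for n: defs {n0,n1,n2}
  DF⁺ = {n5,n6}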